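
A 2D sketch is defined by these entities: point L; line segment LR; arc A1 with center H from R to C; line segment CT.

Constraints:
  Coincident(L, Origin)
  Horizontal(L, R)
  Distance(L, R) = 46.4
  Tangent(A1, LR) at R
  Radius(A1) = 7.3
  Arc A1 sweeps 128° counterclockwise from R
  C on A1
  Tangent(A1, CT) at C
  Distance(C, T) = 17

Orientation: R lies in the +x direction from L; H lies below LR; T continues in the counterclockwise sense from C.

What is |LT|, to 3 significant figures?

57.0

On A1, R sits at bearing 90° from H; a 128° counterclockwise sweep puts C at bearing 218°, so C = H + 7.3·(cos 218°, sin 218°) = (40.6, -11.8). Tangency of A1 to CT means the radius HC is perpendicular to CT, so CT runs along (−sin 218°, cos 218°); with |CT| = 17.0, T = (51.1, -25.2). Then |LT| = |T − L| = 57.0.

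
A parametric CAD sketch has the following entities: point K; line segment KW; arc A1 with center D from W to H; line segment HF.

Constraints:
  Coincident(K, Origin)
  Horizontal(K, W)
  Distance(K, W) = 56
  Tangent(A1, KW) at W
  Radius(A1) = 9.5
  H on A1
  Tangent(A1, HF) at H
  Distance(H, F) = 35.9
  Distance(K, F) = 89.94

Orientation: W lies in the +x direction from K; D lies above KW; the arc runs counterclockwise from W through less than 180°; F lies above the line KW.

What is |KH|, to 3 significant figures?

64.3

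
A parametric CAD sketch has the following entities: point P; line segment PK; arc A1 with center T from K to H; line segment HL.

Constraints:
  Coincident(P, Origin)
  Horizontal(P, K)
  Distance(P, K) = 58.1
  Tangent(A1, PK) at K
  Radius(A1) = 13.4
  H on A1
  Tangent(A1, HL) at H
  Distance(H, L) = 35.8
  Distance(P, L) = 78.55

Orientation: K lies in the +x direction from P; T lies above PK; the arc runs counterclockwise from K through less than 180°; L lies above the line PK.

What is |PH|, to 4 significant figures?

72.97

Checks: P.y = 0.00, K.y = 0.00 ✓; |TH| = 13.40 ✓; ∠(TH, HL) = 90.00° ✓; |HL| = 35.80 ✓; |PL| = 78.55 ✓.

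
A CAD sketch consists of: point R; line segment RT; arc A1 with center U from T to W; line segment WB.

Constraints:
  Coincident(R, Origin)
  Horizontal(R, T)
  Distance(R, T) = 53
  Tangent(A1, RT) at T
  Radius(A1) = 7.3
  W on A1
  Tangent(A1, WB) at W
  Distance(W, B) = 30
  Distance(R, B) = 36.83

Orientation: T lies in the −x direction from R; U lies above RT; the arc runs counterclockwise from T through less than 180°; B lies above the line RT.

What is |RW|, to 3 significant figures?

47.7

Checks: |UW| = 7.300 ✓; ∠(UW, WB) = 90.00° ✓; |WB| = 30.00 ✓; |RB| = 36.83 ✓.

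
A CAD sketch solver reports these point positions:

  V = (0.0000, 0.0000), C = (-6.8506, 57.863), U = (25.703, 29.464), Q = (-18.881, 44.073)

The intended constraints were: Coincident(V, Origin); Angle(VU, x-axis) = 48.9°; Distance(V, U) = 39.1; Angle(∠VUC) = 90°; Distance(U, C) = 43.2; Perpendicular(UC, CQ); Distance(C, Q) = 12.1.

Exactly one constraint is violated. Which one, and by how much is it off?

Distance(C, Q) = 12.1 — off by 6.20.

V = (0.00, 0.00) ✓; VU at 48.90° ✓; |VU| = 39.10 ✓; ∠VUC = 90.00° ✓; |UC| = 43.20 ✓; ∠(UC, CQ) = 90.00° ✓; |CQ| = 18.30 ✗.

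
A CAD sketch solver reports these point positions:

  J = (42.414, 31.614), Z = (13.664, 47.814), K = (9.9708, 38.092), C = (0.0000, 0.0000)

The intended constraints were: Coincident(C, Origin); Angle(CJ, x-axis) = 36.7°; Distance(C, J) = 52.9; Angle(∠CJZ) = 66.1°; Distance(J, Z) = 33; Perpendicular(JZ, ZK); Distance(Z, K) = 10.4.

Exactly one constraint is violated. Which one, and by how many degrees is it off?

Perpendicular(JZ, ZK) — off by 8.60°.

C = (0.00, 0.00) ✓; CJ at 36.70° ✓; |CJ| = 52.90 ✓; ∠CJZ = 66.10° ✓; |JZ| = 33.00 ✓; ∠(JZ, ZK) = 98.60° ✗; |ZK| = 10.40 ✓.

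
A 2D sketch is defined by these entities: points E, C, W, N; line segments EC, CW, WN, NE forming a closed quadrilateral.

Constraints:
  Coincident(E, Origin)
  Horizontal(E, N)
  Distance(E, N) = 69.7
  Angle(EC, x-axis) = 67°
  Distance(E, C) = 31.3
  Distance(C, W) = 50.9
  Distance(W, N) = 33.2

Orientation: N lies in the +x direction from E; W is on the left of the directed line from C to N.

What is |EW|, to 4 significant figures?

70.89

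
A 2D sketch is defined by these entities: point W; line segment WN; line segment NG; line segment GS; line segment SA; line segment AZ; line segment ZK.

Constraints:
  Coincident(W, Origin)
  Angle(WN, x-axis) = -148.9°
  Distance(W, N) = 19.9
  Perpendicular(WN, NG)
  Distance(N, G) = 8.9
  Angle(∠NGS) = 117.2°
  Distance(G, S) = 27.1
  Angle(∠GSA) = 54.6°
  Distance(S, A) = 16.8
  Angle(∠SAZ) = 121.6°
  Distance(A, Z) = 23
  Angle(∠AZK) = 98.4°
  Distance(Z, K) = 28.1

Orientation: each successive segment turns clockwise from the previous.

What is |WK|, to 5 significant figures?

39.243

W is at the origin; WN runs at -148.9° with length 19.9, so N = (-17.040, -10.279). The perpendicularity gives NG at right angles to WN, so NG runs at 121.10°; with |NG| = 8.9, G = (-21.637, -2.6582). ∠NGS = 117.2° gives GS at 58.300° from the x-axis; with |GS| = 27.1, S = (-7.3966, 20.399). ∠GSA = 54.6° gives SA at -67.100° from the x-axis; with |SA| = 16.8, A = (-0.85930, 4.9228). ∠SAZ = 121.6° gives AZ at -125.50° from the x-axis; with |AZ| = 23.0, Z = (-14.215, -13.802). ∠AZK = 98.4° gives ZK at 152.90° from the x-axis; with |ZK| = 28.1, K = (-39.230, -1.0010). Then |WK| = |K − W| = 39.243.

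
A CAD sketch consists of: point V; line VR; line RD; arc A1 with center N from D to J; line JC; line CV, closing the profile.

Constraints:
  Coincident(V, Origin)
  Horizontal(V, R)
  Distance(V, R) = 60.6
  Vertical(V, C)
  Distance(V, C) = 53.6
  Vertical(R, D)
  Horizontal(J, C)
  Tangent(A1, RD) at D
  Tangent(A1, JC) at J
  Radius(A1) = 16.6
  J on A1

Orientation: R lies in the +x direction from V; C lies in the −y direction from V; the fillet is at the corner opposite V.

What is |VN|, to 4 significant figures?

57.49

V is at the origin; VR is horizontal with |VR| = 60.6 and R on the +x side, so R = (60.60, 0.000). V and C share the same x with |VC| = 53.6 and C on the −y side, so C = (0.000, -53.60). The virtual corner opposite V is at (60.60, -53.60). The tangent condition forces ND to be normal to RD and the tangent condition forces NJ to be normal to JC, with radius 16.6, so the center N sits 16.6 in from both sides at N = (44.00, -37.00). Then |VN| = |N − V| = 57.49.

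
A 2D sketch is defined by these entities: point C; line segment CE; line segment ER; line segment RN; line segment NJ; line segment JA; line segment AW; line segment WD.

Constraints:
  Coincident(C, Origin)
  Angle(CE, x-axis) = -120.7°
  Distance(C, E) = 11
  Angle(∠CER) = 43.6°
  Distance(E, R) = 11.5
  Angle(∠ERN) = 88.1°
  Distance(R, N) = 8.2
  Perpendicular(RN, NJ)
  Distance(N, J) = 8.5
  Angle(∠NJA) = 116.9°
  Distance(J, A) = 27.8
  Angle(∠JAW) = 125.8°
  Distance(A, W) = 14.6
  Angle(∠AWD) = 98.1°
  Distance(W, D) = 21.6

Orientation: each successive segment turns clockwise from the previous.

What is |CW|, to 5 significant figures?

38.883

∠NJA = 116.9° gives JA at -142.10° from the x-axis; with |JA| = 27.8, A = (-20.449, -22.105). ∠JAW = 125.8° gives AW at 163.70° from the x-axis; with |AW| = 14.6, W = (-34.462, -18.007). Then |CW| = |W − C| = 38.883.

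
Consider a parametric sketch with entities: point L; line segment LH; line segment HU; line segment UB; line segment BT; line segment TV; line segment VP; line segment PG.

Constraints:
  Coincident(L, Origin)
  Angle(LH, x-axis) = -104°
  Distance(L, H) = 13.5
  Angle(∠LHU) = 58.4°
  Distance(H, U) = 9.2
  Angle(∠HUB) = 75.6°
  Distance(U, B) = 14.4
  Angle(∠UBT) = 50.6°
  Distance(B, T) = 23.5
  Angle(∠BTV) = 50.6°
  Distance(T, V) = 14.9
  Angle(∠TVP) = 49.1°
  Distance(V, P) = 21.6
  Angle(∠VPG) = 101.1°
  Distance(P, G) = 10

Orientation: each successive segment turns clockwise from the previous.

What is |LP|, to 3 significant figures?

15.5

∠BTV = 50.6° gives TV at 131° from the x-axis; with |TV| = 14.9, V = (-10.9, -11.3). ∠TVP = 49.1° gives VP at 0.300° from the x-axis; with |VP| = 21.6, P = (10.7, -11.2). Then |LP| = |P − L| = 15.5.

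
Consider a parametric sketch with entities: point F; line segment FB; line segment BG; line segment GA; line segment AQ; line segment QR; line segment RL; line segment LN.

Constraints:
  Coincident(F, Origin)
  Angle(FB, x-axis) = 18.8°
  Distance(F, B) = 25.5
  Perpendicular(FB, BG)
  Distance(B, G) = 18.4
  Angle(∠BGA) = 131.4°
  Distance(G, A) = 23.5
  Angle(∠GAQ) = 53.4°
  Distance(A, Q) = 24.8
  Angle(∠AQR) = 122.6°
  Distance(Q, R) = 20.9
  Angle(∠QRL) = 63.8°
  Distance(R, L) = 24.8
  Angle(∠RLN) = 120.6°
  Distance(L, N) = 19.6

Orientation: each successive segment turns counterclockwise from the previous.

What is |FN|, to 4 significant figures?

36.19

F is at the origin; FB runs at 18.8° with length 25.5, so B = (24.14, 8.218). FB ⟂ BG, so BG runs at 108.8°; with |BG| = 18.4, G = (18.21, 25.64). ∠BGA = 131.4° gives GA at 157.4° from the x-axis; with |GA| = 23.5, A = (-3.486, 34.67). ∠GAQ = 53.4° gives AQ at -76.00° from the x-axis; with |AQ| = 24.8, Q = (2.514, 10.60). ∠AQR = 122.6° gives QR at -18.60° from the x-axis; with |QR| = 20.9, R = (22.32, 3.937). ∠QRL = 63.8° gives RL at 97.60° from the x-axis; with |RL| = 24.8, L = (19.04, 28.52). ∠RLN = 120.6° gives LN at 157.0° from the x-axis; with |LN| = 19.6, N = (1.001, 36.18). Then |FN| = |N − F| = 36.19.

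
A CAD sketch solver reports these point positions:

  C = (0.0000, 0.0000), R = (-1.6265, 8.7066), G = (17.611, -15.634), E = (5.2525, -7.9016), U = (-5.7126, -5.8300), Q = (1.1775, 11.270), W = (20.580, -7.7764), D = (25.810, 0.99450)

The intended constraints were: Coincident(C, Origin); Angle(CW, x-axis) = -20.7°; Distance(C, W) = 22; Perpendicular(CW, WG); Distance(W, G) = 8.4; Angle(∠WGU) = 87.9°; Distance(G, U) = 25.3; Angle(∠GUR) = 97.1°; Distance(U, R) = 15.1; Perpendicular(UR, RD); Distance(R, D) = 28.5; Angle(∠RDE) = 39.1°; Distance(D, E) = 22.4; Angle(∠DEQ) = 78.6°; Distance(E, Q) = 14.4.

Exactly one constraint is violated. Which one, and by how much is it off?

Distance(E, Q) = 14.4 — off by 5.20.

C = (0.00, 0.00) ✓; CW at -20.70° ✓; |CW| = 22.00 ✓; ∠(CW, WG) = 90.00° ✓; |WG| = 8.400 ✓; ∠WGU = 87.90° ✓; |GU| = 25.30 ✓; ∠GUR = 97.10° ✓; |UR| = 15.10 ✓; ∠(UR, RD) = 90.00° ✓; |RD| = 28.50 ✓; ∠RDE = 39.10° ✓; |DE| = 22.40 ✓; ∠DEQ = 78.60° ✓; |EQ| = 19.60 ✗.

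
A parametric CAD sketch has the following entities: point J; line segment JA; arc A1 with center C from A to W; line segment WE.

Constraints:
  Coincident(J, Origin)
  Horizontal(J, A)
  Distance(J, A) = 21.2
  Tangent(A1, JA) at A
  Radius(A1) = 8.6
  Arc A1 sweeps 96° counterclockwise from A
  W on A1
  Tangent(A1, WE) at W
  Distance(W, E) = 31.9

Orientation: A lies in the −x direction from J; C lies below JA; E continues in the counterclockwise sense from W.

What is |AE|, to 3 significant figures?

41.6

J is at the origin; JA is horizontal with |JA| = 21.2 and A on the −x side, so A = (-21.2, 0.00). Since A1 is tangent to JA there, CA ⟂ JA, so C = A + (0, -8.6) = (-21.2, -8.60). On A1, A sits at bearing 90° from C; a 96° counterclockwise sweep puts W at bearing 186°, so W = C + 8.6·(cos 186°, sin 186°) = (-29.8, -9.50). A1 meets WE tangentially, so CW is at right angles to WE, so WE runs along (−sin 186°, cos 186°); with |WE| = 31.9, E = (-26.4, -41.2). Then |AE| = |E − A| = 41.6.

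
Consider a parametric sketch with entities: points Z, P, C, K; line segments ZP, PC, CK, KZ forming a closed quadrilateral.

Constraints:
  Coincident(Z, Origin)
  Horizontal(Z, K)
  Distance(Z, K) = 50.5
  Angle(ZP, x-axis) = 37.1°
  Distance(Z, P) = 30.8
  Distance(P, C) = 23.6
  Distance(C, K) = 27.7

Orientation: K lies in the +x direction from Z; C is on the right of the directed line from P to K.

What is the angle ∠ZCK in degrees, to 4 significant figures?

157.5°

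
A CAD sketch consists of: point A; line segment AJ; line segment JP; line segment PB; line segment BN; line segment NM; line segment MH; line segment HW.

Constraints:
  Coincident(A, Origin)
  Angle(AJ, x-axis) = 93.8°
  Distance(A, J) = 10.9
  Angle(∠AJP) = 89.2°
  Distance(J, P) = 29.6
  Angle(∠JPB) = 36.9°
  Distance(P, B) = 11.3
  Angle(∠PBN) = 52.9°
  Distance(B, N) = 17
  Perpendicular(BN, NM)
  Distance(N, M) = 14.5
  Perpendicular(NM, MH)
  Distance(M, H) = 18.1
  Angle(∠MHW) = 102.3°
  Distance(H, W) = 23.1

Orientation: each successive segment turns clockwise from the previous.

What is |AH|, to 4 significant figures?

35.03

A is at the origin; AJ runs at 93.8° with length 10.9, so J = (-0.7224, 10.88). ∠AJP = 89.2° gives JP at 3.000° from the x-axis; with |JP| = 29.6, P = (28.84, 12.43). ∠JPB = 36.9° gives PB at -140.1° from the x-axis; with |PB| = 11.3, B = (20.17, 5.177). ∠PBN = 52.9° gives BN at 92.80° from the x-axis; with |BN| = 17.0, N = (19.34, 22.16). BN ⟂ NM, so NM runs at 2.800°; with |NM| = 14.5, M = (33.82, 22.86). The perpendicularity gives MH at right angles to NM, so MH runs at -87.20°; with |MH| = 18.1, H = (34.70, 4.786). Then |AH| = |H − A| = 35.03.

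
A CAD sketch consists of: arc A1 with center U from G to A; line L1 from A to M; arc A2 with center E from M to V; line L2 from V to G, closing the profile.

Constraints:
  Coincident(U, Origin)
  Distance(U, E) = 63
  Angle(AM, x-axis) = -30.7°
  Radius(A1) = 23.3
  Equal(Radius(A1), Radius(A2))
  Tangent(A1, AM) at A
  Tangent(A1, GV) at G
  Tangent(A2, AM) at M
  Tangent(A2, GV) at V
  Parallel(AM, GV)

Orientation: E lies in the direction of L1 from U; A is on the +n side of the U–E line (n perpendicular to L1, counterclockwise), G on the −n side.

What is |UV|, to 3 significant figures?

67.2

The slot axis is L1's direction at -30.7°, so u = (cos -30.7°, sin -30.7°) = (0.860, -0.511) and n = (−sin -30.7°, cos -30.7°) = (0.511, 0.860). U is at the origin and E lies 63.0 along u from U, so E = 63.0·u = (54.2, -32.2). Tangency of A1 to both parallel lines with radius 23.3 puts A and G at U ± 23.3·n: A = (11.9, 20.0), G = (-11.9, -20.0). Equal radii place M and V the same way about E: M = E + 23.3·n = (66.1, -12.1), V = E − 23.3·n = (42.3, -52.2). Then |UV| = |V − U| = 67.2.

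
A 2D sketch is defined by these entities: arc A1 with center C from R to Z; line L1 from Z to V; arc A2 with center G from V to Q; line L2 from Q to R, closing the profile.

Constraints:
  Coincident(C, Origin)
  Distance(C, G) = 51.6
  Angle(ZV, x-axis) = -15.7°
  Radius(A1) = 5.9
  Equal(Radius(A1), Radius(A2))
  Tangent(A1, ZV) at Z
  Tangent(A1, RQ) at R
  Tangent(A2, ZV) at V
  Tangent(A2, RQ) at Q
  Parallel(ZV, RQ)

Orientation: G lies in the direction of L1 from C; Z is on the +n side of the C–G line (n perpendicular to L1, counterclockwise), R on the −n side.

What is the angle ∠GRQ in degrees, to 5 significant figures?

6.5229°

Tangency of A1 to both parallel lines with radius 5.9 puts Z and R at C ± 5.9·n: Z = (1.5965, 5.6799), R = (-1.5965, -5.6799). Equal radii place V and Q the same way about G: V = G + 5.9·n = (51.271, -8.2831), Q = G − 5.9·n = (48.078, -19.643). Then cos ∠GRQ = RG·RQ / (|RG||RQ|), giving 6.5229°.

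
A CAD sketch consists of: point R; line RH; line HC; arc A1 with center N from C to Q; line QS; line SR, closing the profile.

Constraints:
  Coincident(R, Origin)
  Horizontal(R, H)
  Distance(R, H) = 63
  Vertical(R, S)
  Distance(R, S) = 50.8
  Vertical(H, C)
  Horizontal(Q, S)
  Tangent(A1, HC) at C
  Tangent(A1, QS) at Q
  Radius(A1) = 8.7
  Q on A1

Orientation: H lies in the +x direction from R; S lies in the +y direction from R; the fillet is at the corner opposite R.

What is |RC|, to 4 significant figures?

75.77

R is at the origin; R and H share the same y with |RH| = 63.0 and H on the +x side, so H = (63.00, 0.000). RS is vertical with |RS| = 50.8 and S on the +y side, so S = (0.000, 50.80). The virtual corner opposite R is at (63.00, 50.80). Tangency of A1 to HC means the radius NC is perpendicular to HC and since A1 is tangent to QS there, NQ ⟂ QS, with radius 8.7, so the center N sits 8.7 in from both sides at N = (54.30, 42.10). That places the tangent points at C = (63.00, 42.10) on HC and Q = (54.30, 50.80) on QS. Then |RC| = |C − R| = 75.77.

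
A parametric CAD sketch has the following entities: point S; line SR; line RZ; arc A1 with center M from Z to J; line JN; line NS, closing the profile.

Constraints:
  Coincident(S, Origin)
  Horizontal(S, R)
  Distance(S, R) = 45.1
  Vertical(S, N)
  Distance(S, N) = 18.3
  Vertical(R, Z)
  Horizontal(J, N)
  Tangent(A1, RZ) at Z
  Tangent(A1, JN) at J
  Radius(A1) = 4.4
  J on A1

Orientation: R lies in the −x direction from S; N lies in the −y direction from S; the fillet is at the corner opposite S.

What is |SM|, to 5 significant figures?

43.008

S is at the origin; S and R share the same y with |SR| = 45.1 and R on the −x side, so R = (-45.100, 0.0000). S and N share the same x with |SN| = 18.3 and N on the −y side, so N = (0.0000, -18.300). The virtual corner opposite S is at (-45.100, -18.300). Since A1 is tangent to RZ there, MZ ⟂ RZ and since A1 is tangent to JN there, MJ ⟂ JN, with radius 4.4, so the center M sits 4.4 in from both sides at M = (-40.700, -13.900). Then |SM| = |M − S| = 43.008.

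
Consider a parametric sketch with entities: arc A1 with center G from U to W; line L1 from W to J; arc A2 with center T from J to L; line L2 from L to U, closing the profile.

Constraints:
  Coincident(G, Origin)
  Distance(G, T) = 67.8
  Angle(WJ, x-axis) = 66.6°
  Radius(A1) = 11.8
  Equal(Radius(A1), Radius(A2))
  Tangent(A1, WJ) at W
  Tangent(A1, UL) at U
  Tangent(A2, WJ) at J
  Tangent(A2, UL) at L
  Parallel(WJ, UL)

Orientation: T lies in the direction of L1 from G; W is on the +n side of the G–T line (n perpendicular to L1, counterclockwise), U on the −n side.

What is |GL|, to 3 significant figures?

68.8

Tangency of A1 to both parallel lines with radius 11.8 puts W and U at G ± 11.8·n: W = (-10.8, 4.69), U = (10.8, -4.69). Equal radii place J and L the same way about T: J = T + 11.8·n = (16.1, 66.9), L = T − 11.8·n = (37.8, 57.5). Then |GL| = |L − G| = 68.8.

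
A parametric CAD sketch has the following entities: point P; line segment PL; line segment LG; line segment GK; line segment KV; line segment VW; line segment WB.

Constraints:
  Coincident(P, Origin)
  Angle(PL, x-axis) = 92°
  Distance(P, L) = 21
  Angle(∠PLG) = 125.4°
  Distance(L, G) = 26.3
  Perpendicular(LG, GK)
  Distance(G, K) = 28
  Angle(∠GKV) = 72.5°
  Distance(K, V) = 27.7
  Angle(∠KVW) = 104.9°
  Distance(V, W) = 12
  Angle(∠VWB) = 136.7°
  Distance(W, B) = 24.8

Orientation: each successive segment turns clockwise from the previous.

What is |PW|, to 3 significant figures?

15.7

P is at the origin; PL runs at 92.0° with length 21.0, so L = (-0.733, 21.0). ∠PLG = 125.4° gives LG at 37.4° from the x-axis; with |LG| = 26.3, G = (20.2, 37.0). LG is perpendicular to GK, so GK runs at -52.6°; with |GK| = 28.0, K = (37.2, 14.7). ∠GKV = 72.5° gives KV at -160° from the x-axis; with |KV| = 27.7, V = (11.1, 5.29). ∠KVW = 104.9° gives VW at 125° from the x-axis; with |VW| = 12.0, W = (4.27, 15.1). Then |PW| = |W − P| = 15.7.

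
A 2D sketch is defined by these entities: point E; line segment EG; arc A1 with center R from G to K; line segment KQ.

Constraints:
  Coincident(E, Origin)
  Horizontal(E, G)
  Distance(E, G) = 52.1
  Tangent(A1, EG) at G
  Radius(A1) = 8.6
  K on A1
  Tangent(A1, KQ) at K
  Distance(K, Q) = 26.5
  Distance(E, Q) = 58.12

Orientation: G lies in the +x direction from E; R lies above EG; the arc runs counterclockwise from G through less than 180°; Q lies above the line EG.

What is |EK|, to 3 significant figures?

60.9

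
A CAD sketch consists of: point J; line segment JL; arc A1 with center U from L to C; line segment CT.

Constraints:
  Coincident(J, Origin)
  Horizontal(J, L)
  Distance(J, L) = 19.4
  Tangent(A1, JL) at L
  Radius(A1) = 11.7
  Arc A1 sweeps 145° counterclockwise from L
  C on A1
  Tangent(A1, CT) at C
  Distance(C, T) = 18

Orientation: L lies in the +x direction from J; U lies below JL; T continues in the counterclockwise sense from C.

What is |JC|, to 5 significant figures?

24.780

A1 meets JL tangentially, so UL is at right angles to JL, so U = L + (0, -11.7) = (19.400, -11.700). On A1, L sits at bearing 90° from U; a 145° counterclockwise sweep puts C at bearing 235°, so C = U + 11.7·(cos 235°, sin 235°) = (12.689, -21.284). Then |JC| = |C − J| = 24.780.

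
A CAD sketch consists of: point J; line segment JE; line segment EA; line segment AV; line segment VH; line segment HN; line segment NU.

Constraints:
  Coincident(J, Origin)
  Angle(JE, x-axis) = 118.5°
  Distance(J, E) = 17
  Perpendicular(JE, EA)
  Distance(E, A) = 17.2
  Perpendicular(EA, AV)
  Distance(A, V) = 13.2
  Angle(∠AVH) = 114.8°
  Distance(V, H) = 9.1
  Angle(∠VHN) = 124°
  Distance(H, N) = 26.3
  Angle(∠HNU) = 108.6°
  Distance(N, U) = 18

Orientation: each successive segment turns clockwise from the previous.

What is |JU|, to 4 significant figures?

32.63

J is at the origin; JE runs at 118.5° with length 17.0, so E = (-8.112, 14.94). The perpendicularity gives EA at right angles to JE, so EA runs at 28.50°; with |EA| = 17.2, A = (7.004, 23.15). The perpendicularity gives AV at right angles to EA, so AV runs at -61.50°; with |AV| = 13.2, V = (13.30, 11.55). ∠AVH = 114.8° gives VH at -126.7° from the x-axis; with |VH| = 9.1, H = (7.864, 4.250). ∠VHN = 124.0° gives HN at 177.3° from the x-axis; with |HN| = 26.3, N = (-18.41, 5.489). ∠HNU = 108.6° gives NU at 105.9° from the x-axis; with |NU| = 18.0, U = (-23.34, 22.80). Then |JU| = |U − J| = 32.63.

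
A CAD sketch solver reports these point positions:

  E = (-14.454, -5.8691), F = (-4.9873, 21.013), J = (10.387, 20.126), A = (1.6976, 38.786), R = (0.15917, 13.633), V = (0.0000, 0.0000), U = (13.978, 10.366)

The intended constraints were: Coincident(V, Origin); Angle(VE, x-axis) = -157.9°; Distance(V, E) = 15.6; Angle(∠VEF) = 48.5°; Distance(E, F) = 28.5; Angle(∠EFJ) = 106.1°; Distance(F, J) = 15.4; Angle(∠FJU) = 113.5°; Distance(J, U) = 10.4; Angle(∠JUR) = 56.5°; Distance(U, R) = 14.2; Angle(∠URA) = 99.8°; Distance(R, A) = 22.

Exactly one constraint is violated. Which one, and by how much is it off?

Distance(R, A) = 22 — off by 3.20.

V = (0.00, 0.00) ✓; VE at -157.9° ✓; |VE| = 15.60 ✓; ∠VEF = 48.50° ✓; |EF| = 28.50 ✓; ∠EFJ = 106.1° ✓; |FJ| = 15.40 ✓; ∠FJU = 113.5° ✓; |JU| = 10.40 ✓; ∠JUR = 56.50° ✓; |UR| = 14.20 ✓; ∠URA = 99.80° ✓; |RA| = 25.20 ✗.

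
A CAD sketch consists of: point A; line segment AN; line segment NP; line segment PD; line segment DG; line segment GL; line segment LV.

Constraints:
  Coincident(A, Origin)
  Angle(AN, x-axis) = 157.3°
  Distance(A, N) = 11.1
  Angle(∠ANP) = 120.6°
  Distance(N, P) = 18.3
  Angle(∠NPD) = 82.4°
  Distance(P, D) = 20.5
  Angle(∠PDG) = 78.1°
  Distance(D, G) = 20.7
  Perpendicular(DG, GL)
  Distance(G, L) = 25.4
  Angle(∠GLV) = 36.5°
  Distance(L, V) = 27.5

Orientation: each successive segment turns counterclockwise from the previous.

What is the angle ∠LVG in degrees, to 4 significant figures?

64.89°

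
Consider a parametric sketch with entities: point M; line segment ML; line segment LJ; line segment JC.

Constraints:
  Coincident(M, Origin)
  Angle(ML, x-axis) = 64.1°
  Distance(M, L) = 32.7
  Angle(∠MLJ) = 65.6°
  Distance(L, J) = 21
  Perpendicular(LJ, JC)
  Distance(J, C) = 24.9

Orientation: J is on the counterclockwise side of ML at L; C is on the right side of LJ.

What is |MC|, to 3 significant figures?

55.2

M is at the origin; ML runs at 64.1° with length 32.7, so L = 32.7·(cos 64.1°, sin 64.1°) = (14.3, 29.4). ∠MLJ = 65.6°, so LJ runs at 64.1° + (180° − 65.6°) = 178° from the x-axis; with |LJ| = 21.0, J = L + 21.0·(cos 178°, sin 178°) = (-6.71, 30.0). LJ is perpendicular to JC; with |JC| = 24.9 on the right of LJ, C = J + 24.9·(0.0262, 1.00) = (-6.06, 54.9). Then |MC| = |C − M| = 55.2.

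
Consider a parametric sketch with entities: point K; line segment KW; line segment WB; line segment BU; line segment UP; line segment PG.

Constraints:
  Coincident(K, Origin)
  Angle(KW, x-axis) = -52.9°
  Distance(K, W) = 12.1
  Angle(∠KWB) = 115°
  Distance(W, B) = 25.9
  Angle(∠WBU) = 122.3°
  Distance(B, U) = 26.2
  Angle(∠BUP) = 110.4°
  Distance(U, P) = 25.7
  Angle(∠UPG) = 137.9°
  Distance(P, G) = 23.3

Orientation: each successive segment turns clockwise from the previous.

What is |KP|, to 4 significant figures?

43.21

∠WBU = 122.3° gives BU at -175.6° from the x-axis; with |BU| = 26.2, U = (-30.94, -34.55). ∠BUP = 110.4° gives UP at 114.8° from the x-axis; with |UP| = 25.7, P = (-41.72, -11.22). Then |KP| = |P − K| = 43.21.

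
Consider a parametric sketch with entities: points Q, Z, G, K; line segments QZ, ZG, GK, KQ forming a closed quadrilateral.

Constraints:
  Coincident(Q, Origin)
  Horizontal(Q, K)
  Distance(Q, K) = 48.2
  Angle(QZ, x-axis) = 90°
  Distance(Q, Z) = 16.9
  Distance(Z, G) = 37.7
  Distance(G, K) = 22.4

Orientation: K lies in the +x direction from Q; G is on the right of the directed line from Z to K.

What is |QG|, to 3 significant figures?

29.0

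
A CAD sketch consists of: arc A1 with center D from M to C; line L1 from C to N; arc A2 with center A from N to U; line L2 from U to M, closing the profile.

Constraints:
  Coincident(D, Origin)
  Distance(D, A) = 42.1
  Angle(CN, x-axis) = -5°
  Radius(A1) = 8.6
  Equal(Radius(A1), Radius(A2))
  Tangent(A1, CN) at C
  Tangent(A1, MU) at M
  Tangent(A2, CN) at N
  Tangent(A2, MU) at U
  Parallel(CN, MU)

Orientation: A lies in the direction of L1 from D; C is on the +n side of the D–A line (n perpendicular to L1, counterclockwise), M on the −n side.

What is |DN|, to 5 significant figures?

42.969

Tangency of A1 to both parallel lines with radius 8.6 puts C and M at D ± 8.6·n: C = (0.74954, 8.5673), M = (-0.74954, -8.5673). Equal radii place N and U the same way about A: N = A + 8.6·n = (42.689, 4.8980), U = A − 8.6·n = (41.190, -12.237). Then |DN| = |N − D| = 42.969.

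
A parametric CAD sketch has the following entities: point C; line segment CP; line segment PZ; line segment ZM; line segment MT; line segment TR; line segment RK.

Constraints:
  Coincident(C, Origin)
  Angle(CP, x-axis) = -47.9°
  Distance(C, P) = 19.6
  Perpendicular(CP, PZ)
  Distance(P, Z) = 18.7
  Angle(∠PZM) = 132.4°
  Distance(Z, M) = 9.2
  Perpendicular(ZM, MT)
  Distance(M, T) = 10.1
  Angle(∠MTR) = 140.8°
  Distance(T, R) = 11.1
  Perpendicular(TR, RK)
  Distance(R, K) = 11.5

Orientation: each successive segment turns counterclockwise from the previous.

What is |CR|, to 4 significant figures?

8.330

C is at the origin; CP runs at -47.9° with length 19.6, so P = (13.14, -14.54). The perpendicularity gives PZ at right angles to CP, so PZ runs at 42.10°; with |PZ| = 18.7, Z = (27.02, -2.006). ∠PZM = 132.4° gives ZM at 89.70° from the x-axis; with |ZM| = 9.2, M = (27.06, 7.194). ZM is perpendicular to MT, so MT runs at 179.7°; with |MT| = 10.1, T = (16.96, 7.247). ∠MTR = 140.8° gives TR at -141.1° from the x-axis; with |TR| = 11.1, R = (8.325, 0.2766). Then |CR| = |R − C| = 8.330.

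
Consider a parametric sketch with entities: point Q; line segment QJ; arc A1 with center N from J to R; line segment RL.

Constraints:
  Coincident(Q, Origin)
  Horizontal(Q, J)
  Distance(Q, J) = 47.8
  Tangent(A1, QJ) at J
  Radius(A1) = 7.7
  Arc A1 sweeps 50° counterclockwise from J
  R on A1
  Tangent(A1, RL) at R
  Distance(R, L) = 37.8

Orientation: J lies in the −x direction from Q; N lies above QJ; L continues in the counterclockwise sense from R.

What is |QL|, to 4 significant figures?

36.27

On A1, J sits at bearing -90° from N; a 50° counterclockwise sweep puts R at bearing -40°, so R = N + 7.7·(cos -40°, sin -40°) = (-41.90, 2.751). Since A1 is tangent to RL there, NR ⟂ RL, so RL runs along (−sin -40°, cos -40°); with |RL| = 37.8, L = (-17.60, 31.71). Then |QL| = |L − Q| = 36.27.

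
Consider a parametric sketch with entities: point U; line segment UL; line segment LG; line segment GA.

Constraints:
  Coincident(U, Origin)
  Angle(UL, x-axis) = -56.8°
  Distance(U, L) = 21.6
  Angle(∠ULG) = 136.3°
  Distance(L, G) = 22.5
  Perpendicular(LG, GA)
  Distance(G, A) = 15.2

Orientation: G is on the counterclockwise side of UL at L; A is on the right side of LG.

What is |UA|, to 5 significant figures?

48.582

∠ULG = 136.3°, so LG runs at -56.8° + (180° − 136.3°) = -13.100° from the x-axis; with |LG| = 22.5, G = L + 22.5·(cos -13.100°, sin -13.100°) = (33.742, -23.174). The perpendicularity gives GA at right angles to LG; with |GA| = 15.2 on the right of LG, A = G + 15.2·(-0.22665, -0.97398) = (30.297, -37.978). Then |UA| = |A − U| = 48.582.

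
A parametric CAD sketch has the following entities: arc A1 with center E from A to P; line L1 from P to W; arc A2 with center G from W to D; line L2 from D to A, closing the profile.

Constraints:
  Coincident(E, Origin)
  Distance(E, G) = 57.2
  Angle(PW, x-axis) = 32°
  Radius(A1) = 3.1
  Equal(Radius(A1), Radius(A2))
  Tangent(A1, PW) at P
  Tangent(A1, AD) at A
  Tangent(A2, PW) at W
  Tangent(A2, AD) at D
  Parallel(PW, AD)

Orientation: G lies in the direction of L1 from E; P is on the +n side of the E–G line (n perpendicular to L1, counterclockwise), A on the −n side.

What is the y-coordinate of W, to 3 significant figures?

32.9

The slot axis is L1's direction at 32.0°, so u = (cos 32.0°, sin 32.0°) = (0.848, 0.530) and n = (−sin 32.0°, cos 32.0°) = (-0.530, 0.848). E is at the origin and G lies 57.2 along u from E, so G = 57.2·u = (48.5, 30.3). Tangency of A1 to both parallel lines with radius 3.1 puts P and A at E ± 3.1·n: P = (-1.64, 2.63), A = (1.64, -2.63). Equal radii place W and D the same way about G: W = G + 3.1·n = (46.9, 32.9), D = G − 3.1·n = (50.2, 27.7). So W.y = 32.9.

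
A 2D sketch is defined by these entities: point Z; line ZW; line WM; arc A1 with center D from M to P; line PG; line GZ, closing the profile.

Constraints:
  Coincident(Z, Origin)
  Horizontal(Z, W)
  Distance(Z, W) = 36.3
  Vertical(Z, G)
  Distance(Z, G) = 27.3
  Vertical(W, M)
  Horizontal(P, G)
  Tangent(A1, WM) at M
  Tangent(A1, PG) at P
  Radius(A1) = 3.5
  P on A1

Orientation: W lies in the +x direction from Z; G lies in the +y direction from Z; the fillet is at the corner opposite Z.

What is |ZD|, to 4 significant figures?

40.53

Z is at the origin; ZW is horizontal with |ZW| = 36.3 and W on the +x side, so W = (36.30, 0.000). Z and G share the same x with |ZG| = 27.3 and G on the +y side, so G = (0.000, 27.30). The virtual corner opposite Z is at (36.30, 27.30). Tangency of A1 to WM means the radius DM is perpendicular to WM and A1 meets PG tangentially, so DP is at right angles to PG, with radius 3.5, so the center D sits 3.5 in from both sides at D = (32.80, 23.80). Then |ZD| = |D − Z| = 40.53.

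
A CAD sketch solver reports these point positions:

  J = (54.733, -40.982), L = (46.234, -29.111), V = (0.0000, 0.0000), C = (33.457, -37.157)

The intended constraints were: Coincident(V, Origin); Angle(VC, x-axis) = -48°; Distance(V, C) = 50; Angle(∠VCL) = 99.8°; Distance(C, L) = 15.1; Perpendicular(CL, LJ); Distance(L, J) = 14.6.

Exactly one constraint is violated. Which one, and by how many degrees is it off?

Perpendicular(CL, LJ) — off by 3.40°.

V = (0.00, 0.00) ✓; VC at -48.00° ✓; |VC| = 50.00 ✓; ∠VCL = 99.80° ✓; |CL| = 15.10 ✓; ∠(CL, LJ) = 86.60° ✗; |LJ| = 14.60 ✓.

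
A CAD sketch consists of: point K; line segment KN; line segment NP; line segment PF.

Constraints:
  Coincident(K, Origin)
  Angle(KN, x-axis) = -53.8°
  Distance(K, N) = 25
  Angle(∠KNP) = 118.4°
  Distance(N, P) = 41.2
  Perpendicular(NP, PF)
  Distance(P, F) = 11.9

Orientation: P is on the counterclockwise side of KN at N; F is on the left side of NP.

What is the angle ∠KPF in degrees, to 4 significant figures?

67.50°

K is at the origin; KN runs at -53.8° with length 25.0, so N = 25.0·(cos -53.8°, sin -53.8°) = (14.77, -20.17). ∠KNP = 118.4°, so NP runs at -53.8° + (180° − 118.4°) = 7.800° from the x-axis; with |NP| = 41.2, P = N + 41.2·(cos 7.800°, sin 7.800°) = (55.58, -14.58). The perpendicularity gives PF at right angles to NP; with |PF| = 11.9 on the left of NP, F = P + 11.9·(-0.1357, 0.9907) = (53.97, -2.793). Then cos ∠KPF = PK·PF / (|PK||PF|), giving 67.50°.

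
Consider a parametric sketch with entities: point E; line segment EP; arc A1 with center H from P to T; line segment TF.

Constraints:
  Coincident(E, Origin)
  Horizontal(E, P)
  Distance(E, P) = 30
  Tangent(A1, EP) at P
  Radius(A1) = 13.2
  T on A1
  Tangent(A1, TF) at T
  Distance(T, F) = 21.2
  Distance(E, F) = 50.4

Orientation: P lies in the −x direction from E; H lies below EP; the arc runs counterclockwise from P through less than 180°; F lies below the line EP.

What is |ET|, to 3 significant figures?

46.0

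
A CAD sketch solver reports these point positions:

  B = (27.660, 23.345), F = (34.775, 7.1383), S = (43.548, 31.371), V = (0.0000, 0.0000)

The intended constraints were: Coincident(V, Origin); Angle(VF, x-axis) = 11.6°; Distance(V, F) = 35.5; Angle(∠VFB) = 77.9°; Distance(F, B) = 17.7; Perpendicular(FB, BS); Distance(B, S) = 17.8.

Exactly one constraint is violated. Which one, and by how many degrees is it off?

Perpendicular(FB, BS) — off by 3.10°.

V = (0.00, 0.00) ✓; VF at 11.60° ✓; |VF| = 35.50 ✓; ∠VFB = 77.90° ✓; |FB| = 17.70 ✓; ∠(FB, BS) = 86.90° ✗; |BS| = 17.80 ✓.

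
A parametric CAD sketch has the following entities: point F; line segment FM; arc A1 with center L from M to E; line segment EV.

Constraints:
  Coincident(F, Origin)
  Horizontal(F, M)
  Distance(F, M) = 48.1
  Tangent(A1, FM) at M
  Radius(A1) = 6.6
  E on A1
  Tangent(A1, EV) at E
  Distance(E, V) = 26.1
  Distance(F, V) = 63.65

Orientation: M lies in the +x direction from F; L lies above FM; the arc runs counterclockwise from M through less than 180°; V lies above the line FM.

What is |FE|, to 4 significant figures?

55.10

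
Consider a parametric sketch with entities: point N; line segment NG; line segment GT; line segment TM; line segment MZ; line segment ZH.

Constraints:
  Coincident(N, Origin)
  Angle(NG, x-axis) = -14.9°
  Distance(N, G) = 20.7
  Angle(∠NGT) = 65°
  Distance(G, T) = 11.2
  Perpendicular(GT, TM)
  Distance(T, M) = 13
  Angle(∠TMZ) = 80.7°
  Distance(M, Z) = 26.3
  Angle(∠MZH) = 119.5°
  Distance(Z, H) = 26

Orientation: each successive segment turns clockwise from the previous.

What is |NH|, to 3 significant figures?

47.3

∠TMZ = 80.7° gives MZ at 40.8° from the x-axis; with |MZ| = 26.3, Z = (22.8, 11.6). ∠MZH = 119.5° gives ZH at -19.7° from the x-axis; with |ZH| = 26.0, H = (47.2, 2.84). Then |NH| = |H − N| = 47.3.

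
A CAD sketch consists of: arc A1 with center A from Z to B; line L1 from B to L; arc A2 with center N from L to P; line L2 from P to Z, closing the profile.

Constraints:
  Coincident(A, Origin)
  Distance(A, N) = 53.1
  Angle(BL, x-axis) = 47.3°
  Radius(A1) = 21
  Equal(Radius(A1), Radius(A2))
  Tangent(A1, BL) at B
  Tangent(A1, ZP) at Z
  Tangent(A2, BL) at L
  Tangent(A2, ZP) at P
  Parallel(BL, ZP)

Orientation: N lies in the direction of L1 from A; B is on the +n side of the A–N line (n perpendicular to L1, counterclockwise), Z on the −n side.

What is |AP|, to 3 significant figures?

57.1

The slot axis is L1's direction at 47.3°, so u = (cos 47.3°, sin 47.3°) = (0.678, 0.735) and n = (−sin 47.3°, cos 47.3°) = (-0.735, 0.678). A is at the origin and N lies 53.1 along u from A, so N = 53.1·u = (36.0, 39.0). Tangency of A1 to both parallel lines with radius 21.0 puts B and Z at A ± 21.0·n: B = (-15.4, 14.2), Z = (15.4, -14.2). Equal radii place L and P the same way about N: L = N + 21.0·n = (20.6, 53.3), P = N − 21.0·n = (51.4, 24.8). Then |AP| = |P − A| = 57.1.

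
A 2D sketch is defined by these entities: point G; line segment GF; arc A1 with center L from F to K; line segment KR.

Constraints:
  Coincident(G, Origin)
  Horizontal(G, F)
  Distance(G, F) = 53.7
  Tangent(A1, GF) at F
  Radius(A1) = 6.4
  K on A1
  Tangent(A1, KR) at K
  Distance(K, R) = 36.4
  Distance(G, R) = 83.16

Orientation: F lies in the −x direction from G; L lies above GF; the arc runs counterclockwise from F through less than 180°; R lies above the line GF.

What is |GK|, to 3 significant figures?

50.3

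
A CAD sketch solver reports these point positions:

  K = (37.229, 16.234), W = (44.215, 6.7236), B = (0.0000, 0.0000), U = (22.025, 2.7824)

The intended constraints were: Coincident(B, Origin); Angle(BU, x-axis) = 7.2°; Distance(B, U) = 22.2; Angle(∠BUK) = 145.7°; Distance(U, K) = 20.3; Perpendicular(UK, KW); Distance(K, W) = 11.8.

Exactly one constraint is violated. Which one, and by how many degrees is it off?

Perpendicular(UK, KW) — off by 5.20°.

B = (0.00, 0.00) ✓; BU at 7.200° ✓; |BU| = 22.20 ✓; ∠BUK = 145.7° ✓; |UK| = 20.30 ✓; ∠(UK, KW) = 95.20° ✗; |KW| = 11.80 ✓.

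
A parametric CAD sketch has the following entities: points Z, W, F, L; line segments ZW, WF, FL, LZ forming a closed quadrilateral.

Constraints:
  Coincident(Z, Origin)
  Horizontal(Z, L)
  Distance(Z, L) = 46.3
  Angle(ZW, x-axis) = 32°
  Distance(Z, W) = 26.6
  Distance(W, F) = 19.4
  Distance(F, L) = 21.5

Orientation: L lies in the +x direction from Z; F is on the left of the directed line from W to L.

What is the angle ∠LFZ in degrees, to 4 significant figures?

77.90°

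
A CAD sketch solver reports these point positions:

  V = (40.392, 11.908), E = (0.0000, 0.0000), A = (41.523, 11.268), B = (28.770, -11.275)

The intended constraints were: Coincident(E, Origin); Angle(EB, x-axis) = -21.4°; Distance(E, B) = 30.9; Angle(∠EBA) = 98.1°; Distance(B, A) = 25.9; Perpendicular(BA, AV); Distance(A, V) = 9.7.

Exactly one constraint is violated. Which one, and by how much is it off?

Distance(A, V) = 9.7 — off by 8.40.

E = (0.00, 0.00) ✓; EB at -21.40° ✓; |EB| = 30.90 ✓; ∠EBA = 98.10° ✓; |BA| = 25.90 ✓; ∠(BA, AV) = 89.99° ✓; |AV| = 1.300 ✗.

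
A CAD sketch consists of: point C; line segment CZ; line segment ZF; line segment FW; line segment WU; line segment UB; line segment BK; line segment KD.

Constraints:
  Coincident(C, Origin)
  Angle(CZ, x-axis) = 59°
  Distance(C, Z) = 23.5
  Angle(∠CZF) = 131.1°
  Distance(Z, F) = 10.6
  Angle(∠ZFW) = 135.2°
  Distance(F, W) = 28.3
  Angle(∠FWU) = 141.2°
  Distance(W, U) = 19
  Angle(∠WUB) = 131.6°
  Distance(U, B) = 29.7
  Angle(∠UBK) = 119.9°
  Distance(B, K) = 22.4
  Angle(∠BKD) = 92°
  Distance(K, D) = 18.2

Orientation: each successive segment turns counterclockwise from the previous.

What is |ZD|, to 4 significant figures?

38.72

∠UBK = 119.9° gives BK at -60.00° from the x-axis; with |BK| = 22.4, K = (-38.62, -5.672). ∠BKD = 92.0° gives KD at 28.00° from the x-axis; with |KD| = 18.2, D = (-22.55, 2.873). Then |ZD| = |D − Z| = 38.72.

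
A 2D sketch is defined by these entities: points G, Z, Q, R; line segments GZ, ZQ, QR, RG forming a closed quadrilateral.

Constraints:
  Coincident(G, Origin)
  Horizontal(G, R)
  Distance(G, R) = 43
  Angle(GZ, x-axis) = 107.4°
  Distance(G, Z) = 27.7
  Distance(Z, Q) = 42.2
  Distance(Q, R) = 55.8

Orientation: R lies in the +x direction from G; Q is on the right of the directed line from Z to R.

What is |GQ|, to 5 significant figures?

18.918

G is at the origin; G and R share the same y with |GR| = 43.0 and R in +x, so R = (43.0, 0). GZ runs at 107.4° with |GZ| = 27.7, so Z = (-8.2834, 26.432). Q is determined by |ZQ| = 42.2 and |QR| = 55.8 together: it lies at the intersection of circle(Z, 42.2) and circle(R, 55.8). With |ZR| = 57.695, the foot of the radical line on ZR is 17.297 from Z and the perpendicular offset is √(42.2² − 17.297²) = 38.492. Taking the right-of-ZR solution: Q = (-10.544, -15.707).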